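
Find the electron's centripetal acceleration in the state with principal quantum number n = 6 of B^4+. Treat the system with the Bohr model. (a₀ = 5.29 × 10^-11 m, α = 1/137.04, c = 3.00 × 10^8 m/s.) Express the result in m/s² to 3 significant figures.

8.74 × 10^21 m/s²

r = n²a₀/Z = 3.81 × 10^-10 m, v = Zαc/n = 1.82 × 10^6 m/s
a = v²/r = (1.82 × 10^6)² / 3.81 × 10^-10 = 8.74 × 10^21 m/s²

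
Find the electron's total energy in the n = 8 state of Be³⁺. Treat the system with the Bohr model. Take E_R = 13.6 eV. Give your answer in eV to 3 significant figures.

E_n = −E_R·Z²/n² = −13.6 × 4²/8² = -3.40 eV

-3.40 eV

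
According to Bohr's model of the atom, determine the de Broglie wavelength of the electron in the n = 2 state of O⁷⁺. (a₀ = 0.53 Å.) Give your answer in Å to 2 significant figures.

The Bohr quantisation condition is nλ = 2πr_n.
r_n = n²a₀/Z = 0.27 Å
λ = 2πr_n/n = 2π·0.27/2 = 0.83 Å

0.83 Å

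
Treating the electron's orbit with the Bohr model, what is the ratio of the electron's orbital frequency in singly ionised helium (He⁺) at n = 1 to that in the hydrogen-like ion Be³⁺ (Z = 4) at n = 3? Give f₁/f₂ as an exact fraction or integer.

f ∝ Z^2 · n^-3
f₁/f₂ = (2/4)^2 · (1/3)^-3 = 27/4

27/4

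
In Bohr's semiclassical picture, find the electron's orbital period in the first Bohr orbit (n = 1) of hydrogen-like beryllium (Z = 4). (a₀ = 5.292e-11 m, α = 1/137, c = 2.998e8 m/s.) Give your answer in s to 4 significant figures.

9.497e-18 s

r = n²a₀/Z = 1²·5.292e-11/4 = 1.323e-11 m
v = Zαc/n = 4·0.007299·2.998e8/1 = 8.753e6 m/s
T = 2πr/v = 9.497e-18 s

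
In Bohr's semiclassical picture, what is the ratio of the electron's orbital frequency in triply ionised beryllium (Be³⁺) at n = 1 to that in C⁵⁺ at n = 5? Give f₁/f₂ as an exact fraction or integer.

500/9

f ∝ Z^2 · n^-3
f₁/f₂ = (4/6)^2 · (1/5)^-3 = 500/9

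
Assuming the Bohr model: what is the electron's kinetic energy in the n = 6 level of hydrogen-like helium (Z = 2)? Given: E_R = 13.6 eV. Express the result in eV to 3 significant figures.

1.51 eV

For a Coulomb orbit the virial theorem gives K = −E_n.
E_n = −E_R·Z²/n², so K = E_R·Z²/n² = 13.6 × 2²/6² = 1.51 eV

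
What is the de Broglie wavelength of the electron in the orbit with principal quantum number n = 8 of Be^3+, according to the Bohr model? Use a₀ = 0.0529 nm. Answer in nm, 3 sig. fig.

0.665 nm

The Bohr quantisation condition is nλ = 2πr_n.
r_n = n²a₀/Z = 0.846 nm
λ = 2πr_n/n = 2π·0.846/8 = 0.665 nm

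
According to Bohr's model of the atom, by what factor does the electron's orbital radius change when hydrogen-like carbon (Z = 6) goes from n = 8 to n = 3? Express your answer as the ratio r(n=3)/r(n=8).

9/64

r ∝ Z^-1 · n^2; with Z fixed, r ∝ n^2.
r(n=3)/r(n=8) = (3/8)^2 = 9/64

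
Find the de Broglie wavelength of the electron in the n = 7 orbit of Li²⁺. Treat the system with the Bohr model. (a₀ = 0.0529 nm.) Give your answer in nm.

0.776 nm

The Bohr quantisation condition is nλ = 2πr_n.
r_n = n²a₀/Z = 0.864 nm
λ = 2πr_n/n = 2π·0.864/7 = 0.776 nm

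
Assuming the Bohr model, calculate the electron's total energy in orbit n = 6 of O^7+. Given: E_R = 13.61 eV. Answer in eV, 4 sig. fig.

E_n = −E_R·Z²/n² = −13.61 × 8²/6² = -24.20 eV

-24.20 eV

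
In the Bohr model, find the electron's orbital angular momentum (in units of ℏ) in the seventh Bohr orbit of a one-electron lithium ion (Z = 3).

L_n = nℏ, so L/ℏ = n = 7.

7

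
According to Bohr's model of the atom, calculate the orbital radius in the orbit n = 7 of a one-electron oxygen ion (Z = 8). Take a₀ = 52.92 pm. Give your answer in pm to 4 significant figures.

324.1 pm

r_n = n²a₀/Z = 7² × 52.92 / 8
    = 49 × 52.92 / 8 = 324.1 pm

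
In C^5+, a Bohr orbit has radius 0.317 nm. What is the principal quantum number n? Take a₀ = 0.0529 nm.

r_n = n²a₀/Z ⇒ n² = rZ/a₀ = 0.317 × 6 / 0.0529 ≈ 35.95
n = 6

6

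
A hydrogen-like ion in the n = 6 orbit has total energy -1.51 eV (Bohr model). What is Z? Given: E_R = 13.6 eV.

2

E_n = −E_R Z²/n² ⇒ Z² = −E_n n²/E_R = 1.51 × 6² / 13.6 ≈ 4.00
Z = 2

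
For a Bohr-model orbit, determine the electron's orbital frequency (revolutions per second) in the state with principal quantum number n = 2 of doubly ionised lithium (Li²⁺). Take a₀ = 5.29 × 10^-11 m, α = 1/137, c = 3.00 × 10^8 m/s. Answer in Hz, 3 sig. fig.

r = n²a₀/Z = 7.05 × 10^-11 m, v = Zαc/n = 3.28 × 10^6 m/s
f = v/(2πr) = 7.41 × 10^15 Hz

7.41 × 10^15 Hz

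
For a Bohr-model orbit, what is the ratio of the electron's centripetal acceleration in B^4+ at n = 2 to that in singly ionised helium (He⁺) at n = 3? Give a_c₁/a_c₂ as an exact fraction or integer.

10125/128

a_c ∝ Z^3 · n^-4
a_c₁/a_c₂ = (5/2)^3 · (2/3)^-4 = 10125/128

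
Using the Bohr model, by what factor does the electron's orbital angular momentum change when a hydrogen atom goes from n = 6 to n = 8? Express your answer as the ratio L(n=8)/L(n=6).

4/3

L = nℏ depends only on n, so L ∝ n.
L(n=8)/L(n=6) = (8/6)^1 = 4/3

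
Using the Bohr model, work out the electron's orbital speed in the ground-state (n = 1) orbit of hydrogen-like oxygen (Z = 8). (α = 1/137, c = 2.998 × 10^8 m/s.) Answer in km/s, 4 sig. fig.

1.751 × 10^4 km/s

v_n = Zαc/n = 8 × 0.007299 × 2.998 × 10^8 / 1
    = 1.751 × 10^4 km/s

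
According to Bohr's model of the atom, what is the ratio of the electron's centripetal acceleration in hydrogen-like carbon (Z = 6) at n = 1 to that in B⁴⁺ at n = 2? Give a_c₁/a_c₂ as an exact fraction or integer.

a_c ∝ Z^3 · n^-4
a_c₁/a_c₂ = (6/5)^3 · (1/2)^-4 = 3456/125

3456/125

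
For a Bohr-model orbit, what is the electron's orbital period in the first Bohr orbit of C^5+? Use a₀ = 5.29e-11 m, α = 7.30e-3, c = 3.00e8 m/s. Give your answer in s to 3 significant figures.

4.22e-18 s

r = n²a₀/Z = 1²·5.29e-11/6 = 8.82e-12 m
v = Zαc/n = 6·0.00730·3.00e8/1 = 1.31e7 m/s
T = 2πr/v = 4.22e-18 s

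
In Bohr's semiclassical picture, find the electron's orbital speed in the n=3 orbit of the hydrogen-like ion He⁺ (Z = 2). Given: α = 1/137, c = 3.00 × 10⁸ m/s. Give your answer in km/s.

v_n = Zαc/n = 2 × 0.00730 × 3.00 × 10⁸ / 3
    = 1460 km/s

1460 km/s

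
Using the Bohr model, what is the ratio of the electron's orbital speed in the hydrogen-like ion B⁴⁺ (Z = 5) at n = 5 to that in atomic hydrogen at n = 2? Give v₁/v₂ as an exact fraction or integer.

2

v ∝ Z^1 · n^-1
v₁/v₂ = (5/1)^1 · (5/2)^-1 = 2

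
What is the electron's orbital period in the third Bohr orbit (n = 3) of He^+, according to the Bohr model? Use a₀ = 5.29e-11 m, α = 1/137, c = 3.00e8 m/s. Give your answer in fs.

1.02 fs

r = n²a₀/Z = 3²·5.29e-11/2 = 2.38e-10 m
v = Zαc/n = 2·0.00730·3.00e8/3 = 1.46e6 m/s
T = 2πr/v = 1.02e-15 s = 1.02 fs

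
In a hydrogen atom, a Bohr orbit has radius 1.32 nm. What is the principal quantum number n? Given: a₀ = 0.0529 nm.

r_n = n²a₀/Z ⇒ n² = rZ/a₀ = 1.32 × 1 / 0.0529 ≈ 24.95
n = 5

5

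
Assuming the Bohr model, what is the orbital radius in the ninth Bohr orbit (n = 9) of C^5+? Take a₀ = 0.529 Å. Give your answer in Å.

r_n = n²a₀/Z = 9² × 0.529 / 6
    = 81 × 0.529 / 6 = 7.14 Å

7.14 Å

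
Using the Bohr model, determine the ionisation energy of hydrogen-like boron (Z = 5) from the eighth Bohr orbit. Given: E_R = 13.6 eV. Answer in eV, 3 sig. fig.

E_n = −E_R·Z²/n² = −13.6 × 5²/8² eV = -5.31 eV
Ionisation energy = −E_n = 5.31 eV

5.31 eV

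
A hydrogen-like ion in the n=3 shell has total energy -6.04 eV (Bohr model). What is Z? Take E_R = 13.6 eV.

2

E_n = −E_R Z²/n² ⇒ Z² = −E_n n²/E_R = 6.04 × 3² / 13.6 ≈ 4.00
Z = 2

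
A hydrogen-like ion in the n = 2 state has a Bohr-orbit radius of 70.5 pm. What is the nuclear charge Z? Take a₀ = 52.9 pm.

r_n = n²a₀/Z ⇒ Z = n²a₀/r = 2² × 52.9 / 70.5 ≈ 3.00
Z = 3

3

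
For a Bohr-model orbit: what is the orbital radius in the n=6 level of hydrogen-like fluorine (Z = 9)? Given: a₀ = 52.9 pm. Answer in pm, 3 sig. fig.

r_n = n²a₀/Z = 6² × 52.9 / 9
    = 36 × 52.9 / 9 = 212 pm

212 pm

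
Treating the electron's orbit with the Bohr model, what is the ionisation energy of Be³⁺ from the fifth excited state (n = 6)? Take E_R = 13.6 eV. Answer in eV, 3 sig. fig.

6.04 eV

E_n = −E_R·Z²/n² = −13.6 × 4²/6² eV = -6.04 eV
Ionisation energy = −E_n = 6.04 eV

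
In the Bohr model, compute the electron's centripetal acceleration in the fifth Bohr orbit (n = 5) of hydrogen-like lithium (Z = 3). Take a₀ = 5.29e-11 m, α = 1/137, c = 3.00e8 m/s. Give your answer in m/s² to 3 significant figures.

3.92e21 m/s²

r = n²a₀/Z = 4.41e-10 m, v = Zαc/n = 1.31e6 m/s
a = v²/r = (1.31e6)² / 4.41e-10 = 3.92e21 m/s²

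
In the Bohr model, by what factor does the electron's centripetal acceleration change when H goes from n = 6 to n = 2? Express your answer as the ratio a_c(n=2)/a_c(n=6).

a_c ∝ Z^3 · n^-4; with Z fixed, a_c ∝ n^-4.
a_c(n=2)/a_c(n=6) = (2/6)^-4 = 81

81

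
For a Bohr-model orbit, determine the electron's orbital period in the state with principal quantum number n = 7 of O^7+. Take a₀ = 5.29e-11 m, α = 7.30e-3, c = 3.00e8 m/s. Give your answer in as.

813 as

r = n²a₀/Z = 7²·5.29e-11/8 = 3.24e-10 m
v = Zαc/n = 8·0.00730·3.00e8/7 = 2.50e6 m/s
T = 2πr/v = 8.13e-16 s = 813 as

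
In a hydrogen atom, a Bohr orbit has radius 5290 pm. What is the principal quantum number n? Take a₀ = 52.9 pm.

r_n = n²a₀/Z ⇒ n² = rZ/a₀ = 5290 × 1 / 52.9 ≈ 100.00
n = 10

10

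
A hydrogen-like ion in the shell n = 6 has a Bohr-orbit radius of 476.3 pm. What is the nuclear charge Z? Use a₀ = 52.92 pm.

r_n = n²a₀/Z ⇒ Z = n²a₀/r = 6² × 52.92 / 476.3 ≈ 4.00
Z = 4

4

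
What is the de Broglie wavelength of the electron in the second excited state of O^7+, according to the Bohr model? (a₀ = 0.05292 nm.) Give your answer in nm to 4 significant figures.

0.1247 nm

The Bohr quantisation condition is nλ = 2πr_n.
r_n = n²a₀/Z = 0.05954 nm
λ = 2πr_n/n = 2π·0.05954/3 = 0.1247 nm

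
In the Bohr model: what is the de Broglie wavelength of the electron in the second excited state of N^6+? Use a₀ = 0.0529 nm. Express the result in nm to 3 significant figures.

0.142 nm

The Bohr quantisation condition is nλ = 2πr_n.
r_n = n²a₀/Z = 0.0680 nm
λ = 2πr_n/n = 2π·0.0680/3 = 0.142 nm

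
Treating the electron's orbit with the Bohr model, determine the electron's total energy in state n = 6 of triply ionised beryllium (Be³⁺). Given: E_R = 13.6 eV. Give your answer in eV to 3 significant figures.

E_n = −E_R·Z²/n² = −13.6 × 4²/6² = -6.04 eV

-6.04 eV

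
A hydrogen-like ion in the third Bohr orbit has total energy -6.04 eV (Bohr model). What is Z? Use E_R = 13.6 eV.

E_n = −E_R Z²/n² ⇒ Z² = −E_n n²/E_R = 6.04 × 3² / 13.6 ≈ 4.00
Z = 2

2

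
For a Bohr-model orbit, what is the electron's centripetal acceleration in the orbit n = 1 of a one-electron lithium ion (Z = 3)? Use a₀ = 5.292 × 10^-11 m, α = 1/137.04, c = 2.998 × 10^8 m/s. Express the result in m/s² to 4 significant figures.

r = n²a₀/Z = 1.764 × 10^-11 m, v = Zαc/n = 6.563 × 10^6 m/s
a = v²/r = (6.563 × 10^6)² / 1.764 × 10^-11 = 2.442 × 10^24 m/s²

2.442 × 10^24 m/s²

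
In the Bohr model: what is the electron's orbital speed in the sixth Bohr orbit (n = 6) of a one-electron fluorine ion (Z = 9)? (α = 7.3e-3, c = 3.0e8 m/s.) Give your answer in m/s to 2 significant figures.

v_n = Zαc/n = 9 × 0.0073 × 3.0e8 / 6
    = 3.3e6 m/s

3.3e6 m/s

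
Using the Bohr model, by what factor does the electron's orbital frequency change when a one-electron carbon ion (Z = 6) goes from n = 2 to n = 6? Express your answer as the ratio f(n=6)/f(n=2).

f ∝ Z^2 · n^-3; with Z fixed, f ∝ n^-3.
f(n=6)/f(n=2) = (6/2)^-3 = 1/27

1/27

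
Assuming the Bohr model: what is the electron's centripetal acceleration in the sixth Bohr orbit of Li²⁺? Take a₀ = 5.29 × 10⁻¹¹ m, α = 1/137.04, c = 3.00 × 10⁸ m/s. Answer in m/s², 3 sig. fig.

1.89 × 10²¹ m/s²

r = n²a₀/Z = 6.35 × 10⁻¹⁰ m, v = Zαc/n = 1.09 × 10⁶ m/s
a = v²/r = (1.09 × 10⁶)² / 6.35 × 10⁻¹⁰ = 1.89 × 10²¹ m/s²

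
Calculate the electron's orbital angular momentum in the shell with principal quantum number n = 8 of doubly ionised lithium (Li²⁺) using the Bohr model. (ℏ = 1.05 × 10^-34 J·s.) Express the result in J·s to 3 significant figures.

8.40 × 10^-34 J·s

L_n = nℏ = 8 × 1.05 × 10^-34 = 8.40 × 10^-34 J·s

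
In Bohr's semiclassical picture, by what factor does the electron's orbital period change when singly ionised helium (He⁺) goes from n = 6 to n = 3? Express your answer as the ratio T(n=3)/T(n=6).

1/8

T ∝ Z^-2 · n^3; with Z fixed, T ∝ n^3.
T(n=3)/T(n=6) = (3/6)^3 = 1/8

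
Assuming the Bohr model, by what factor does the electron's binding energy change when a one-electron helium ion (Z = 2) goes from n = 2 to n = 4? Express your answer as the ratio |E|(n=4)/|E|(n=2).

1/4

|E| ∝ Z^2 · n^-2; with Z fixed, |E| ∝ n^-2.
|E|(n=4)/|E|(n=2) = (4/2)^-2 = 1/4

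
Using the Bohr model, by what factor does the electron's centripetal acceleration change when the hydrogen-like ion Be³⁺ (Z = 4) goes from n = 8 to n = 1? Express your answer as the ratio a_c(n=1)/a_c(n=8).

4096

a_c ∝ Z^3 · n^-4; with Z fixed, a_c ∝ n^-4.
a_c(n=1)/a_c(n=8) = (1/8)^-4 = 4096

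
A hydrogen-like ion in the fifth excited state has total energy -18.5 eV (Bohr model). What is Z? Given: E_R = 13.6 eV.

7

E_n = −E_R Z²/n² ⇒ Z² = −E_n n²/E_R = 18.5 × 6² / 13.6 ≈ 48.97
Z = 7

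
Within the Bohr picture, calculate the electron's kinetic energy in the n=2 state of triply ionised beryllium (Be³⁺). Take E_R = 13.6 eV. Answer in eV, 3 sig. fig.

54.4 eV

For a Coulomb orbit the virial theorem gives K = −E_n.
E_n = −E_R·Z²/n², so K = E_R·Z²/n² = 13.6 × 4²/2² = 54.4 eV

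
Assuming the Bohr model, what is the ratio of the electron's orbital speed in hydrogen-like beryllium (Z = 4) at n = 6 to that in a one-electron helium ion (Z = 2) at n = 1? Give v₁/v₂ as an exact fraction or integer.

v ∝ Z^1 · n^-1
v₁/v₂ = (4/2)^1 · (6/1)^-1 = 1/3

1/3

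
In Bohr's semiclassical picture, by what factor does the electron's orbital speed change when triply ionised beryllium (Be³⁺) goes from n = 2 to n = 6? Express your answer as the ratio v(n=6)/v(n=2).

v ∝ Z^1 · n^-1; with Z fixed, v ∝ n^-1.
v(n=6)/v(n=2) = (6/2)^-1 = 1/3

1/3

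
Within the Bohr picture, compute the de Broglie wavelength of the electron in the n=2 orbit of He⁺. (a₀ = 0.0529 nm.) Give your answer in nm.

The Bohr quantisation condition is nλ = 2πr_n.
r_n = n²a₀/Z = 0.106 nm
λ = 2πr_n/n = 2π·0.106/2 = 0.332 nm

0.332 nm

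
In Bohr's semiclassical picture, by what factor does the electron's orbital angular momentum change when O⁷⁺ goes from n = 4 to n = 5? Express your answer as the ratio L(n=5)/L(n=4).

L = nℏ depends only on n, so L ∝ n.
L(n=5)/L(n=4) = (5/4)^1 = 5/4

5/4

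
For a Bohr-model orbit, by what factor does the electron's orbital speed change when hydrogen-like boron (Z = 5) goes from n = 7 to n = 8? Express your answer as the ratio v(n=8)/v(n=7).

7/8

v ∝ Z^1 · n^-1; with Z fixed, v ∝ n^-1.
v(n=8)/v(n=7) = (8/7)^-1 = 7/8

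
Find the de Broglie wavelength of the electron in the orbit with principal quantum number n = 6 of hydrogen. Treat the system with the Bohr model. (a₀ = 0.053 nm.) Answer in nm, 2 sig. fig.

The Bohr quantisation condition is nλ = 2πr_n.
r_n = n²a₀/Z = 1.9 nm
λ = 2πr_n/n = 2π·1.9/6 = 2.0 nm

2.0 nm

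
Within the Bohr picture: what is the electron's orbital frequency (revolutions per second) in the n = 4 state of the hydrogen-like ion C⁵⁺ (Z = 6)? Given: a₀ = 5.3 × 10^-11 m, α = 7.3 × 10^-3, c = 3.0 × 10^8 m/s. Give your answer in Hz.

3.7 × 10^15 Hz

r = n²a₀/Z = 1.4 × 10^-10 m, v = Zαc/n = 3.3 × 10^6 m/s
f = v/(2πr) = 3.7 × 10^15 Hz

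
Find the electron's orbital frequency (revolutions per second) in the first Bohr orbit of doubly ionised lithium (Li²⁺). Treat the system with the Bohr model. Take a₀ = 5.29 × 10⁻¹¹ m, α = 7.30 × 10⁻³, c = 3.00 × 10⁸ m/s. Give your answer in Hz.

5.93 × 10¹⁶ Hz

r = n²a₀/Z = 1.76 × 10⁻¹¹ m, v = Zαc/n = 6.57 × 10⁶ m/s
f = v/(2πr) = 5.93 × 10¹⁶ Hz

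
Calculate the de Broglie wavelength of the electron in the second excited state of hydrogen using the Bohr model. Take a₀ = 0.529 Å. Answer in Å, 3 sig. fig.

9.97 Å

The Bohr quantisation condition is nλ = 2πr_n.
r_n = n²a₀/Z = 4.76 Å
λ = 2πr_n/n = 2π·4.76/3 = 9.97 Å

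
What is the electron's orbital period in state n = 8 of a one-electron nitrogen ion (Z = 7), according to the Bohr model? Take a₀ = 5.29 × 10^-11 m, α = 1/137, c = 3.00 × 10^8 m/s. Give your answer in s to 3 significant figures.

1.59 × 10^-15 s

r = n²a₀/Z = 8²·5.29 × 10^-11/7 = 4.84 × 10^-10 m
v = Zαc/n = 7·0.00730·3.00 × 10^8/8 = 1.92 × 10^6 m/s
T = 2πr/v = 1.59 × 10^-15 s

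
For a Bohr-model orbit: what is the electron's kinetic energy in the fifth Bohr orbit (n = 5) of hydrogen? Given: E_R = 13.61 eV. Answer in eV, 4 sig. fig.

0.5444 eV

For a Coulomb orbit the virial theorem gives K = −E_n.
E_n = −E_R·Z²/n², so K = E_R·Z²/n² = 13.61 × 1²/5² = 0.5444 eV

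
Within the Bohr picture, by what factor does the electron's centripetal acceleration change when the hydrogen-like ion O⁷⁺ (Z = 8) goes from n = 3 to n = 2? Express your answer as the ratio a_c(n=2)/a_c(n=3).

81/16

a_c ∝ Z^3 · n^-4; with Z fixed, a_c ∝ n^-4.
a_c(n=2)/a_c(n=3) = (2/3)^-4 = 81/16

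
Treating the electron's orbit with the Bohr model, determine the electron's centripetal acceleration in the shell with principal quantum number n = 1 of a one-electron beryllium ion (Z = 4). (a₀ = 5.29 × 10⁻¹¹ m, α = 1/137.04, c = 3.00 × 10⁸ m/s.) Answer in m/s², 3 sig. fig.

r = n²a₀/Z = 1.32 × 10⁻¹¹ m, v = Zαc/n = 8.76 × 10⁶ m/s
a = v²/r = (8.76 × 10⁶)² / 1.32 × 10⁻¹¹ = 5.80 × 10²⁴ m/s²

5.80 × 10²⁴ m/s²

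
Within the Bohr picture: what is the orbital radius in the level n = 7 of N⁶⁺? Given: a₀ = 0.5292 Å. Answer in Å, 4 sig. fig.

3.704 Å

r_n = n²a₀/Z = 7² × 0.5292 / 7
    = 49 × 0.5292 / 7 = 3.704 Å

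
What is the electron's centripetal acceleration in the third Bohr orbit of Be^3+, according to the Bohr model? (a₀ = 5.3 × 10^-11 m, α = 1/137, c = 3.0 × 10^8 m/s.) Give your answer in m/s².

7.1 × 10^22 m/s²

r = n²a₀/Z = 1.2 × 10^-10 m, v = Zαc/n = 2.9 × 10^6 m/s
a = v²/r = (2.9 × 10^6)² / 1.2 × 10^-10 = 7.1 × 10^22 m/s²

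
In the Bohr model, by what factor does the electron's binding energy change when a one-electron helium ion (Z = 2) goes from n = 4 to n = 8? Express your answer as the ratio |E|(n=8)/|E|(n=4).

|E| ∝ Z^2 · n^-2; with Z fixed, |E| ∝ n^-2.
|E|(n=8)/|E|(n=4) = (8/4)^-2 = 1/4

1/4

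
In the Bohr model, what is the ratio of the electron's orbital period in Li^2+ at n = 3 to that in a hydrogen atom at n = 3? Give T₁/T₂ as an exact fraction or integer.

1/9

T ∝ Z^-2 · n^3
T₁/T₂ = (3/1)^-2 · (3/3)^3 = 1/9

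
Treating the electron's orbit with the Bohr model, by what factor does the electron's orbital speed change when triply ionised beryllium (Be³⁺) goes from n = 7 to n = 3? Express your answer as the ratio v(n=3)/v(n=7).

v ∝ Z^1 · n^-1; with Z fixed, v ∝ n^-1.
v(n=3)/v(n=7) = (3/7)^-1 = 7/3

7/3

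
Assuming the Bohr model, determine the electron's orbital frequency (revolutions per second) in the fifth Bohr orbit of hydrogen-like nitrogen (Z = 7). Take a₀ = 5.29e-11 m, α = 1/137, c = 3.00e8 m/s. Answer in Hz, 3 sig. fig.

r = n²a₀/Z = 1.89e-10 m, v = Zαc/n = 3.07e6 m/s
f = v/(2πr) = 2.58e15 Hz

2.58e15 Hz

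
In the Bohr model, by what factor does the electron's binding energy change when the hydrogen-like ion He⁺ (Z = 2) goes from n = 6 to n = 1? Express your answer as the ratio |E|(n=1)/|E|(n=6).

|E| ∝ Z^2 · n^-2; with Z fixed, |E| ∝ n^-2.
|E|(n=1)/|E|(n=6) = (1/6)^-2 = 36

36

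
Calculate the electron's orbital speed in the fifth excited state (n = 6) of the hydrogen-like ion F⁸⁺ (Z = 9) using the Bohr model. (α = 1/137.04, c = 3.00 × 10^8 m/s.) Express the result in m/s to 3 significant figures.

3.28 × 10^6 m/s

v_n = Zαc/n = 9 × 0.00730 × 3.00 × 10^8 / 6
    = 3.28 × 10^6 m/s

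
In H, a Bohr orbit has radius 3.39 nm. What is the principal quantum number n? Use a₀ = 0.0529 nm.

8

r_n = n²a₀/Z ⇒ n² = rZ/a₀ = 3.39 × 1 / 0.0529 ≈ 64.08
n = 8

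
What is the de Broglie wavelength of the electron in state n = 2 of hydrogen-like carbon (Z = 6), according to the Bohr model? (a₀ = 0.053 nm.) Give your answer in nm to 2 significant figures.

0.11 nm

The Bohr quantisation condition is nλ = 2πr_n.
r_n = n²a₀/Z = 0.035 nm
λ = 2πr_n/n = 2π·0.035/2 = 0.11 nm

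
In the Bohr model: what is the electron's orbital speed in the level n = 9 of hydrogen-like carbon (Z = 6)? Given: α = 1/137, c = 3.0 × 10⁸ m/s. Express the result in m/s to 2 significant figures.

1.5 × 10⁶ m/s

v_n = Zαc/n = 6 × 0.0073 × 3.0 × 10⁸ / 9
    = 1.5 × 10⁶ m/s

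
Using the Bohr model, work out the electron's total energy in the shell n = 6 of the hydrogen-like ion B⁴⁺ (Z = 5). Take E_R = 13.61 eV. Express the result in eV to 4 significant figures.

E_n = −E_R·Z²/n² = −13.61 × 5²/6² = -9.451 eV

-9.451 eV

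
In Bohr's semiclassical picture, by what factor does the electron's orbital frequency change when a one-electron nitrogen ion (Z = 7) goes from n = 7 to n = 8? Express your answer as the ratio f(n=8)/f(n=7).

343/512

f ∝ Z^2 · n^-3; with Z fixed, f ∝ n^-3.
f(n=8)/f(n=7) = (8/7)^-3 = 343/512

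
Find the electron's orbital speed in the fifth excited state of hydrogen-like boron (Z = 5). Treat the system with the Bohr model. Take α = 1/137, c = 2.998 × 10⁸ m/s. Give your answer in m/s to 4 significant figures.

v_n = Zαc/n = 5 × 0.007299 × 2.998 × 10⁸ / 6
    = 1.824 × 10⁶ m/s

1.824 × 10⁶ m/s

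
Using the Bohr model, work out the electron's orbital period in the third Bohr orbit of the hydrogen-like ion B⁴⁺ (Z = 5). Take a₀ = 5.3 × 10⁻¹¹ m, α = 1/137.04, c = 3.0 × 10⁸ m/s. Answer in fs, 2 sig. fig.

r = n²a₀/Z = 3²·5.3 × 10⁻¹¹/5 = 9.5 × 10⁻¹¹ m
v = Zαc/n = 5·0.0073·3.0 × 10⁸/3 = 3.6 × 10⁶ m/s
T = 2πr/v = 1.6 × 10⁻¹⁶ s = 0.16 fs

0.16 fs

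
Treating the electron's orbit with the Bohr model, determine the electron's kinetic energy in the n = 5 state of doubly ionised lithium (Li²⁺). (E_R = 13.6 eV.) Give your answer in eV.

4.90 eV

For a Coulomb orbit the virial theorem gives K = −E_n.
E_n = −E_R·Z²/n², so K = E_R·Z²/n² = 13.6 × 3²/5² = 4.90 eV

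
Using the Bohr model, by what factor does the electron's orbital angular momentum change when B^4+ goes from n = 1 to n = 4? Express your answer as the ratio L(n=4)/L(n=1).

4

L = nℏ depends only on n, so L ∝ n.
L(n=4)/L(n=1) = (4/1)^1 = 4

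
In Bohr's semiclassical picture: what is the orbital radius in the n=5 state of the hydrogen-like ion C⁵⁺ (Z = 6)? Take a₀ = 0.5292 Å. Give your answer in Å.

r_n = n²a₀/Z = 5² × 0.5292 / 6
    = 25 × 0.5292 / 6 = 2.205 Å

2.205 Å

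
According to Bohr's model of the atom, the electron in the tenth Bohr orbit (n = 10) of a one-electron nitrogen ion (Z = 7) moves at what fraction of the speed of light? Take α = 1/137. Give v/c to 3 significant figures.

v_n = Zαc/n, so v/c = Zα/n = 7 × 0.00730 / 10 = 0.00511

0.00511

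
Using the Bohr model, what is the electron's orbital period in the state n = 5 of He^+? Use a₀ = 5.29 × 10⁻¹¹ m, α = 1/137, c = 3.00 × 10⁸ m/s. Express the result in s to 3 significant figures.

r = n²a₀/Z = 5²·5.29 × 10⁻¹¹/2 = 6.61 × 10⁻¹⁰ m
v = Zαc/n = 2·0.00730·3.00 × 10⁸/5 = 8.76 × 10⁵ m/s
T = 2πr/v = 4.74 × 10⁻¹⁵ s

4.74 × 10⁻¹⁵ s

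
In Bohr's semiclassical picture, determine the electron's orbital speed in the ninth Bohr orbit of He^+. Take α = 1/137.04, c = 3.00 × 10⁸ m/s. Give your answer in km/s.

v_n = Zαc/n = 2 × 0.00730 × 3.00 × 10⁸ / 9
    = 486 km/s

486 km/s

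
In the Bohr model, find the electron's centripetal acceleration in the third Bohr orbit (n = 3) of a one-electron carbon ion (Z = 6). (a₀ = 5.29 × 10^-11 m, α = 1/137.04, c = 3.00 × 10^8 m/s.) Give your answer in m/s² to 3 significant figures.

2.42 × 10^23 m/s²

r = n²a₀/Z = 7.94 × 10^-11 m, v = Zαc/n = 4.38 × 10^6 m/s
a = v²/r = (4.38 × 10^6)² / 7.94 × 10^-11 = 2.42 × 10^23 m/s²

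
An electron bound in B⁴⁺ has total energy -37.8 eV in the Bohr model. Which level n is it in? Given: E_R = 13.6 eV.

3

E_n = −E_R Z²/n² ⇒ n² = E_R Z²/(−E_n) = 13.6 × 5² / 37.8 ≈ 8.99
n = 3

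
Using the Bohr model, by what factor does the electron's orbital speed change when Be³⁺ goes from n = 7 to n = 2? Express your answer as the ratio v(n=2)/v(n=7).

v ∝ Z^1 · n^-1; with Z fixed, v ∝ n^-1.
v(n=2)/v(n=7) = (2/7)^-1 = 7/2

7/2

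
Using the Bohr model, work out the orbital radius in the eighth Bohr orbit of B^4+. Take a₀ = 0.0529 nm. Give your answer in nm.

r_n = n²a₀/Z = 8² × 0.0529 / 5
    = 64 × 0.0529 / 5 = 0.677 nm

0.677 nm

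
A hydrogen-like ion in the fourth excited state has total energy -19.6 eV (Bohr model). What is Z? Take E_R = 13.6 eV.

6

E_n = −E_R Z²/n² ⇒ Z² = −E_n n²/E_R = 19.6 × 5² / 13.6 ≈ 36.03
Z = 6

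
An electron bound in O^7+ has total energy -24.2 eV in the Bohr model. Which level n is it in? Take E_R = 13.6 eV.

6

E_n = −E_R Z²/n² ⇒ n² = E_R Z²/(−E_n) = 13.6 × 8² / 24.2 ≈ 35.97
n = 6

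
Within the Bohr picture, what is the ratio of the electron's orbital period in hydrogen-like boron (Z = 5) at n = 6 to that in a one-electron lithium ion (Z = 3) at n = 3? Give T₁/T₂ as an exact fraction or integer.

T ∝ Z^-2 · n^3
T₁/T₂ = (5/3)^-2 · (6/3)^3 = 72/25

72/25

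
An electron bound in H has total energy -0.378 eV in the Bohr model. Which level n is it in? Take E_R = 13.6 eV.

E_n = −E_R Z²/n² ⇒ n² = E_R Z²/(−E_n) = 13.6 × 1² / 0.378 ≈ 35.98
n = 6

6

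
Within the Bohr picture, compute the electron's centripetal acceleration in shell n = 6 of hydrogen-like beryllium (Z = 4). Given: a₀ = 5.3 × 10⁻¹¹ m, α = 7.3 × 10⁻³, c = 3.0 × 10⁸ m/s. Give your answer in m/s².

r = n²a₀/Z = 4.8 × 10⁻¹⁰ m, v = Zαc/n = 1.5 × 10⁶ m/s
a = v²/r = (1.5 × 10⁶)² / 4.8 × 10⁻¹⁰ = 4.5 × 10²¹ m/s²

4.5 × 10²¹ m/s²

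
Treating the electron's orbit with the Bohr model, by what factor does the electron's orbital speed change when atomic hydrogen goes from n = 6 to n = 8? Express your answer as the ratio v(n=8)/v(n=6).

v ∝ Z^1 · n^-1; with Z fixed, v ∝ n^-1.
v(n=8)/v(n=6) = (8/6)^-1 = 3/4

3/4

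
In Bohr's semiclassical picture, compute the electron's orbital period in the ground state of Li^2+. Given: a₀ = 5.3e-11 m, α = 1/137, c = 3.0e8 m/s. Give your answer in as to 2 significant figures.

r = n²a₀/Z = 1²·5.3e-11/3 = 1.8e-11 m
v = Zαc/n = 3·0.0073·3.0e8/1 = 6.6e6 m/s
T = 2πr/v = 1.7e-17 s = 17 as

17 as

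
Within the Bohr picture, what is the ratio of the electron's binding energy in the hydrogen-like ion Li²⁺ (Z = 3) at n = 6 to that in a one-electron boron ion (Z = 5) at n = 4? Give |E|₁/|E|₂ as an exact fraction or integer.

|E| ∝ Z^2 · n^-2
|E|₁/|E|₂ = (3/5)^2 · (6/4)^-2 = 4/25

4/25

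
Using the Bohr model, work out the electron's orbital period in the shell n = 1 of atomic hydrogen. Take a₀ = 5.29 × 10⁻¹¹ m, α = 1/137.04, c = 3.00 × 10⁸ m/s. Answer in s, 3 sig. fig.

1.52 × 10⁻¹⁶ s

r = n²a₀/Z = 1²·5.29 × 10⁻¹¹/1 = 5.29 × 10⁻¹¹ m
v = Zαc/n = 1·0.00730·3.00 × 10⁸/1 = 2.19 × 10⁶ m/s
T = 2πr/v = 1.52 × 10⁻¹⁶ s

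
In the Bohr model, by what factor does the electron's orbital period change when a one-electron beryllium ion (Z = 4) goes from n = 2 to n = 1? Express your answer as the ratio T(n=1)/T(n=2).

T ∝ Z^-2 · n^3; with Z fixed, T ∝ n^3.
T(n=1)/T(n=2) = (1/2)^3 = 1/8

1/8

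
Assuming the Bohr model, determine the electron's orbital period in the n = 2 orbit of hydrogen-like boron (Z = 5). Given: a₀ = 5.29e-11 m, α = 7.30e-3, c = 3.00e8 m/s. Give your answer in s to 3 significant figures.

r = n²a₀/Z = 2²·5.29e-11/5 = 4.23e-11 m
v = Zαc/n = 5·0.00730·3.00e8/2 = 5.47e6 m/s
T = 2πr/v = 4.86e-17 s

4.86e-17 s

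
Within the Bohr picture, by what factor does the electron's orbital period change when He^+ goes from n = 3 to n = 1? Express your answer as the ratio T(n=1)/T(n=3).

T ∝ Z^-2 · n^3; with Z fixed, T ∝ n^3.
T(n=1)/T(n=3) = (1/3)^3 = 1/27

1/27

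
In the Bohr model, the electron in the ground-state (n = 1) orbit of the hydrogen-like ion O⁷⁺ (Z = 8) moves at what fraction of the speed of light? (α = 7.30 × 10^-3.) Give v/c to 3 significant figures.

v_n = Zαc/n, so v/c = Zα/n = 8 × 0.00730 / 1 = 0.0584

0.0584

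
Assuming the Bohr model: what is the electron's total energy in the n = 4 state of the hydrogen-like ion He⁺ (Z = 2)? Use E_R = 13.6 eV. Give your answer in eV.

E_n = −E_R·Z²/n² = −13.6 × 2²/4² = -3.40 eV

-3.40 eV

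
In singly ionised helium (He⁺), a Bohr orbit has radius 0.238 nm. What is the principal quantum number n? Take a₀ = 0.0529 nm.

r_n = n²a₀/Z ⇒ n² = rZ/a₀ = 0.238 × 2 / 0.0529 ≈ 9.00
n = 3

3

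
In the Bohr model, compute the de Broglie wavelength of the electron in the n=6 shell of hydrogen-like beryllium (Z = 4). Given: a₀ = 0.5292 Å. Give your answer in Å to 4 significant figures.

The Bohr quantisation condition is nλ = 2πr_n.
r_n = n²a₀/Z = 4.763 Å
λ = 2πr_n/n = 2π·4.763/6 = 4.988 Å

4.988 Å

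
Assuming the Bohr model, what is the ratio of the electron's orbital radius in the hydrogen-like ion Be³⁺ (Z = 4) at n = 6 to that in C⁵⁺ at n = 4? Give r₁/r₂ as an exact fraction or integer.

r ∝ Z^-1 · n^2
r₁/r₂ = (4/6)^-1 · (6/4)^2 = 27/8

27/8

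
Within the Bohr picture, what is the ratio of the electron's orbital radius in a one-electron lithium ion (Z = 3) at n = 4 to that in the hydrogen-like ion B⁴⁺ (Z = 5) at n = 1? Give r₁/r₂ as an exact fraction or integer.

80/3

r ∝ Z^-1 · n^2
r₁/r₂ = (3/5)^-1 · (4/1)^2 = 80/3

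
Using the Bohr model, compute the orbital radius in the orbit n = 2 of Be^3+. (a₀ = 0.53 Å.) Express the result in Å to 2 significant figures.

0.53 Å

r_n = n²a₀/Z = 2² × 0.53 / 4
    = 4 × 0.53 / 4 = 0.53 Å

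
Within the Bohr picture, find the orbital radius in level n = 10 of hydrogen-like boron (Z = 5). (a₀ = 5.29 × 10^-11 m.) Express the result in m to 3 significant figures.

r_n = n²a₀/Z = 10² × 5.29 × 10^-11 / 5
    = 100 × 5.29 × 10^-11 / 5 = 1.06 × 10^-9 m

1.06 × 10^-9 m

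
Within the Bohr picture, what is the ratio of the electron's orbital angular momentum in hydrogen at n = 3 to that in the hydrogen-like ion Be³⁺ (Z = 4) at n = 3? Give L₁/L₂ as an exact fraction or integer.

L = nℏ is independent of Z.
L₁/L₂ = n₁/n₂ = 3/3 = 1

1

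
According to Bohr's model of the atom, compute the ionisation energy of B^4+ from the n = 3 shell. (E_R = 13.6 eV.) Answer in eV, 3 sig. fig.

E_n = −E_R·Z²/n² = −13.6 × 5²/3² eV = -37.8 eV
Ionisation energy = −E_n = 37.8 eV

37.8 eV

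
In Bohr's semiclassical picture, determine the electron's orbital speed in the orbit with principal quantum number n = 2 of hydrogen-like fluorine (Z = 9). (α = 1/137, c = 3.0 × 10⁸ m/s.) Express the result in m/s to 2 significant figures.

9.9 × 10⁶ m/s

v_n = Zαc/n = 9 × 0.0073 × 3.0 × 10⁸ / 2
    = 9.9 × 10⁶ m/s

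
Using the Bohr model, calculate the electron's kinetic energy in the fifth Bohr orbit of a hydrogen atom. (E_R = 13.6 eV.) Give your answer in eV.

0.544 eV

For a Coulomb orbit the virial theorem gives K = −E_n.
E_n = −E_R·Z²/n², so K = E_R·Z²/n² = 13.6 × 1²/5² = 0.544 eV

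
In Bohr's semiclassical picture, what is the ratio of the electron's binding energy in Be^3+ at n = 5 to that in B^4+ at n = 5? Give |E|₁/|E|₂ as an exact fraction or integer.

16/25

|E| ∝ Z^2 · n^-2
|E|₁/|E|₂ = (4/5)^2 · (5/5)^-2 = 16/25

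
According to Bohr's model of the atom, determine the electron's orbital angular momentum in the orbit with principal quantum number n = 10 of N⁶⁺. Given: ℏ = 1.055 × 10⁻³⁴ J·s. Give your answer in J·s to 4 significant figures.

1.055 × 10⁻³³ J·s

L_n = nℏ = 10 × 1.055 × 10⁻³⁴ = 1.055 × 10⁻³³ J·s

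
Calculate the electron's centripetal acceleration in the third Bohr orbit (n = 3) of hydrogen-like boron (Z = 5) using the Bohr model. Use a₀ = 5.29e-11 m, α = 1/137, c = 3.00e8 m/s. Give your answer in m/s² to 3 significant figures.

1.40e23 m/s²

r = n²a₀/Z = 9.52e-11 m, v = Zαc/n = 3.65e6 m/s
a = v²/r = (3.65e6)² / 9.52e-11 = 1.40e23 m/s²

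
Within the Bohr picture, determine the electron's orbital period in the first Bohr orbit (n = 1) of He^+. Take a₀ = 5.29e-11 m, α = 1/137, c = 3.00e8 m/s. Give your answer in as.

r = n²a₀/Z = 1²·5.29e-11/2 = 2.65e-11 m
v = Zαc/n = 2·0.00730·3.00e8/1 = 4.38e6 m/s
T = 2πr/v = 3.79e-17 s = 37.9 as

37.9 as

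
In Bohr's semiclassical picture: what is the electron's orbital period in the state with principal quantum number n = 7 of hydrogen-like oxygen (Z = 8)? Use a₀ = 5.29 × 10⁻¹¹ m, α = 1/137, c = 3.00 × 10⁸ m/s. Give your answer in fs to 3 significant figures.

0.813 fs

r = n²a₀/Z = 7²·5.29 × 10⁻¹¹/8 = 3.24 × 10⁻¹⁰ m
v = Zαc/n = 8·0.00730·3.00 × 10⁸/7 = 2.50 × 10⁶ m/s
T = 2πr/v = 8.13 × 10⁻¹⁶ s = 0.813 fs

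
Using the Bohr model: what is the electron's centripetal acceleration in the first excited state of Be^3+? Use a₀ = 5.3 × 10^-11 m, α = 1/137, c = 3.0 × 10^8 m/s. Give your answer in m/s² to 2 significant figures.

3.6 × 10^23 m/s²

r = n²a₀/Z = 5.3 × 10^-11 m, v = Zαc/n = 4.4 × 10^6 m/s
a = v²/r = (4.4 × 10^6)² / 5.3 × 10^-11 = 3.6 × 10^23 m/s²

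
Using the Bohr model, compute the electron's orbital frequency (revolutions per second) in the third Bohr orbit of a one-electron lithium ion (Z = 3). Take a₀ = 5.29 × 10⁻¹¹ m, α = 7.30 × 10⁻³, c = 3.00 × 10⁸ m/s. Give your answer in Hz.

r = n²a₀/Z = 1.59 × 10⁻¹⁰ m, v = Zαc/n = 2.19 × 10⁶ m/s
f = v/(2πr) = 2.20 × 10¹⁵ Hz

2.20 × 10¹⁵ Hz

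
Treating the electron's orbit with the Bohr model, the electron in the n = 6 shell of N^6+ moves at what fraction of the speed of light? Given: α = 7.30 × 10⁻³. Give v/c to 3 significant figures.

v_n = Zαc/n, so v/c = Zα/n = 7 × 0.00730 / 6 = 0.00852

0.00852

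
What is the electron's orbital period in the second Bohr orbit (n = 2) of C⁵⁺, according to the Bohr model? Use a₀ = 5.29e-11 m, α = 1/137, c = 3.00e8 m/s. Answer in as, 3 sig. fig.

33.7 as

r = n²a₀/Z = 2²·5.29e-11/6 = 3.53e-11 m
v = Zαc/n = 6·0.00730·3.00e8/2 = 6.57e6 m/s
T = 2πr/v = 3.37e-17 s = 33.7 as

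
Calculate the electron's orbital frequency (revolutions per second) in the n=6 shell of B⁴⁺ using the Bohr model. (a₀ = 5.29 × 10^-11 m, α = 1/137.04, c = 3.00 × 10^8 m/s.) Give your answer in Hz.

r = n²a₀/Z = 3.81 × 10^-10 m, v = Zαc/n = 1.82 × 10^6 m/s
f = v/(2πr) = 7.62 × 10^14 Hz

7.62 × 10^14 Hz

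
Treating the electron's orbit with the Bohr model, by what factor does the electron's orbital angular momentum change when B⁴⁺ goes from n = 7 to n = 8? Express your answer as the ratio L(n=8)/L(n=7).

L = nℏ depends only on n, so L ∝ n.
L(n=8)/L(n=7) = (8/7)^1 = 8/7

8/7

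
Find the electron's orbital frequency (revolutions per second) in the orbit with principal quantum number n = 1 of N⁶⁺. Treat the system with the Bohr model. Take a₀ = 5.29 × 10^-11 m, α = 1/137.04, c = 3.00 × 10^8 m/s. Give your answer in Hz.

r = n²a₀/Z = 7.56 × 10^-12 m, v = Zαc/n = 1.53 × 10^7 m/s
f = v/(2πr) = 3.23 × 10^17 Hz

3.23 × 10^17 Hz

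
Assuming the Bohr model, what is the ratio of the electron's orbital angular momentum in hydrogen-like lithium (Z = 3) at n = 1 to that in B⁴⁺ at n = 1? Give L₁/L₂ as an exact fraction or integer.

1

L = nℏ is independent of Z.
L₁/L₂ = n₁/n₂ = 1/1 = 1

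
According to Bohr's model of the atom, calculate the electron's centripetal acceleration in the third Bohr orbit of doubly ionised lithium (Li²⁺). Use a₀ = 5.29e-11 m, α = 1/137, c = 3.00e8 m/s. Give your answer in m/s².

3.02e22 m/s²

r = n²a₀/Z = 1.59e-10 m, v = Zαc/n = 2.19e6 m/s
a = v²/r = (2.19e6)² / 1.59e-10 = 3.02e22 m/s²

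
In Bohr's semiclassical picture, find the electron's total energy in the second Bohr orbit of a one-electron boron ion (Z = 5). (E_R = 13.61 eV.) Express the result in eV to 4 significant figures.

E_n = −E_R·Z²/n² = −13.61 × 5²/2² = -85.06 eV

-85.06 eV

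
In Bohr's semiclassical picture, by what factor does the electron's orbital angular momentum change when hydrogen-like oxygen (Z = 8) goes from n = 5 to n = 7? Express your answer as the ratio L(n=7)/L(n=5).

L = nℏ depends only on n, so L ∝ n.
L(n=7)/L(n=5) = (7/5)^1 = 7/5

7/5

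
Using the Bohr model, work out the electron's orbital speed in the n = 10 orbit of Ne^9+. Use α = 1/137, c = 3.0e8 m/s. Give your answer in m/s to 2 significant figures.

2.2e6 m/s

v_n = Zαc/n = 10 × 0.0073 × 3.0e8 / 10
    = 2.2e6 m/s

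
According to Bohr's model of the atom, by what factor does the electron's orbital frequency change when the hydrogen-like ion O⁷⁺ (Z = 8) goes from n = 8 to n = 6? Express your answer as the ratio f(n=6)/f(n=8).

f ∝ Z^2 · n^-3; with Z fixed, f ∝ n^-3.
f(n=6)/f(n=8) = (6/8)^-3 = 64/27

64/27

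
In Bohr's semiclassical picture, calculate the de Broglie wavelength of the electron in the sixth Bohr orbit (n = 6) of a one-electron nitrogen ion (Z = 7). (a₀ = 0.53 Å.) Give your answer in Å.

2.9 Å

The Bohr quantisation condition is nλ = 2πr_n.
r_n = n²a₀/Z = 2.7 Å
λ = 2πr_n/n = 2π·2.7/6 = 2.9 Å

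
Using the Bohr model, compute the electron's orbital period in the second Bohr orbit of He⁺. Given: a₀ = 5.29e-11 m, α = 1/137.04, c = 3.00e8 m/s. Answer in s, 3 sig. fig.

r = n²a₀/Z = 2²·5.29e-11/2 = 1.06e-10 m
v = Zαc/n = 2·0.00730·3.00e8/2 = 2.19e6 m/s
T = 2πr/v = 3.04e-16 s

3.04e-16 s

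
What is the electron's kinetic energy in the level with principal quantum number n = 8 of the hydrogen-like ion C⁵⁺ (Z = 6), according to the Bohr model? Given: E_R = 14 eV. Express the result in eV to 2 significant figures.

For a Coulomb orbit the virial theorem gives K = −E_n.
E_n = −E_R·Z²/n², so K = E_R·Z²/n² = 14 × 6²/8² = 7.9 eV

7.9 eV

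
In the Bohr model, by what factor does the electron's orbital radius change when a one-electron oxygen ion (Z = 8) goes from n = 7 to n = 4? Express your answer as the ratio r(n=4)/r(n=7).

r ∝ Z^-1 · n^2; with Z fixed, r ∝ n^2.
r(n=4)/r(n=7) = (4/7)^2 = 16/49

16/49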